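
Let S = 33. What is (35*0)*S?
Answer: 0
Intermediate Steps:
(35*0)*S = (35*0)*33 = 0*33 = 0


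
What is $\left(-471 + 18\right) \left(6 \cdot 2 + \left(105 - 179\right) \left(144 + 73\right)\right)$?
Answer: $7268838$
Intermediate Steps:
$\left(-471 + 18\right) \left(6 \cdot 2 + \left(105 - 179\right) \left(144 + 73\right)\right) = - 453 \left(12 - 16058\right) = \left(-453\right) \left(-16046\right) = 7268838$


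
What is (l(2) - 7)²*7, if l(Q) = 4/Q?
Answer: 175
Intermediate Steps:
(l(2) - 7)²*7 = (4/2 - 7)²*7 = (4*(½) - 7)²*7 = (2 - 7)²*7 = (-5)²*7 = 25*7 = 175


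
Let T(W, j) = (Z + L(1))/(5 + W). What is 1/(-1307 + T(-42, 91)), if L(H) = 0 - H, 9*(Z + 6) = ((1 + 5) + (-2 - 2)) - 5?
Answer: -111/145055 ≈ -0.00076523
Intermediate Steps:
Z = -19/3 (Z = -6 + (((1 + 5) + (-2 - 2)) - 5)/9 = -6 + ((6 - 4) - 5)/9 = -6 + (2 - 5)/9 = -6 + (⅑)*(-3) = -6 - ⅓ = -19/3 ≈ -6.3333)
L(H) = -H
T(W, j) = -22/(3*(5 + W)) (T(W, j) = (-19/3 - 1*1)/(5 + W) = (-19/3 - 1)/(5 + W) = -22/(3*(5 + W)))
1/(-1307 + T(-42, 91)) = 1/(-1307 - 22/(15 + 3*(-42))) = 1/(-1307 - 22/(15 - 126)) = 1/(-1307 - 22/(-111)) = 1/(-1307 - 22*(-1/111)) = 1/(-1307 + 22/111) = 1/(-145055/111) = -111/145055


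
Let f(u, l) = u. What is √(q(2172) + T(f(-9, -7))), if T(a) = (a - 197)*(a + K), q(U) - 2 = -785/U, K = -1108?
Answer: √271383310929/1086 ≈ 479.69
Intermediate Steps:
q(U) = 2 - 785/U
T(a) = (-1108 + a)*(-197 + a) (T(a) = (a - 197)*(a - 1108) = (-197 + a)*(-1108 + a) = (-1108 + a)*(-197 + a))
√(q(2172) + T(f(-9, -7))) = √((2 - 785/2172) + (218276 + (-9)² - 1305*(-9))) = √((2 - 785*1/2172) + (218276 + 81 + 11745)) = √((2 - 785/2172) + 230102) = √(3559/2172 + 230102) = √(499785103/2172) = √271383310929/1086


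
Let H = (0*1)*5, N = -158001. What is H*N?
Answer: 0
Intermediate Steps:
H = 0 (H = 0*5 = 0)
H*N = 0*(-158001) = 0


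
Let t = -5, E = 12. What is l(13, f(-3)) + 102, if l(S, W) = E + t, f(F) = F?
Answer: 109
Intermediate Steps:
l(S, W) = 7 (l(S, W) = 12 - 5 = 7)
l(13, f(-3)) + 102 = 7 + 102 = 109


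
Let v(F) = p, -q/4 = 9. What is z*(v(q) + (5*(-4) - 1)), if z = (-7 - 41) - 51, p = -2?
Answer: 2277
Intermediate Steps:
q = -36 (q = -4*9 = -36)
v(F) = -2
z = -99 (z = -48 - 51 = -99)
z*(v(q) + (5*(-4) - 1)) = -99*(-2 + (5*(-4) - 1)) = -99*(-2 + (-20 - 1)) = -99*(-2 - 21) = -99*(-23) = 2277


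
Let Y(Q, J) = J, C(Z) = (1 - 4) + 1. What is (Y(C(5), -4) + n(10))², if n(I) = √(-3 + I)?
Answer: (4 - √7)² ≈ 1.8340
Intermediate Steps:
C(Z) = -2 (C(Z) = -3 + 1 = -2)
(Y(C(5), -4) + n(10))² = (-4 + √(-3 + 10))² = (-4 + √7)²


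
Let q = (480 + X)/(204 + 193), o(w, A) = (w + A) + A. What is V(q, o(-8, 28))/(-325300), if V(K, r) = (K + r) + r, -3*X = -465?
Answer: -38747/129144100 ≈ -0.00030003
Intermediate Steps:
X = 155 (X = -⅓*(-465) = 155)
o(w, A) = w + 2*A (o(w, A) = (A + w) + A = w + 2*A)
q = 635/397 (q = (480 + 155)/(204 + 193) = 635/397 ≈ 1.5995)
V(K, r) = K + 2*r
V(q, o(-8, 28))/(-325300) = (635/397 + 2*(-8 + 2*28))/(-325300) = (635/397 + 2*(-8 + 56))*(-1/325300) = (635/397 + 2*48)*(-1/325300) = (635/397 + 96)*(-1/325300) = (38747/397)*(-1/325300) = -38747/129144100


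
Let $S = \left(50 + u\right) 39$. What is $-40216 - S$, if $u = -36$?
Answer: $-40762$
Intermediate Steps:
$S = 546$ ($S = \left(50 - 36\right) 39 = 14 \cdot 39 = 546$)
$-40216 - S = -40216 - 546 = -40762$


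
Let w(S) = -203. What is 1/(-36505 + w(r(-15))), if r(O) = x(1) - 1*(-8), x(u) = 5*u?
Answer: -1/36708 ≈ -2.7242e-5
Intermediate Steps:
r(O) = 13 (r(O) = 5*1 - 1*(-8) = 5 + 8 = 13)
1/(-36505 + w(r(-15))) = 1/(-36505 - 203) = 1/(-36708) = -1/36708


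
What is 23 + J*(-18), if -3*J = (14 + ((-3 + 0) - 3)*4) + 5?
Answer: -7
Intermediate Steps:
J = 5/3 (J = -((14 + ((-3 + 0) - 3)*4) + 5)/3 = -((14 + (-3 - 3)*4) + 5)/3 = -((14 - 6*4) + 5)/3 = -((14 - 24) + 5)/3 = -(-10 + 5)/3 = -1/3*(-5) = 5/3 ≈ 1.6667)
23 + J*(-18) = 23 + (5/3)*(-18) = 23 - 30 = -7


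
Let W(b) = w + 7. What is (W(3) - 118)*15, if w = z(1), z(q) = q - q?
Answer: -1665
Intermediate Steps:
z(q) = 0
w = 0
W(b) = 7 (W(b) = 0 + 7 = 7)
(W(3) - 118)*15 = (7 - 118)*15 = -111*15 = -1665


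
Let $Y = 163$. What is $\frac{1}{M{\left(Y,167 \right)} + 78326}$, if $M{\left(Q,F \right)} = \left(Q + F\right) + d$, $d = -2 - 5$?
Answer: $\frac{1}{78649} \approx 1.2715 \cdot 10^{-5}$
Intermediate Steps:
$d = -7$ ($d = -2 - 5 = -7$)
$M{\left(Q,F \right)} = -7 + F + Q$ ($M{\left(Q,F \right)} = \left(Q + F\right) - 7 = \left(F + Q\right) - 7 = -7 + F + Q$)
$\frac{1}{M{\left(Y,167 \right)} + 78326} = \frac{1}{\left(-7 + 167 + 163\right) + 78326} = \frac{1}{323 + 78326} = \frac{1}{78649}$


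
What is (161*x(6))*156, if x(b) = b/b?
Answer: 25116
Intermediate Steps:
x(b) = 1
(161*x(6))*156 = (161*1)*156 = 161*156 = 25116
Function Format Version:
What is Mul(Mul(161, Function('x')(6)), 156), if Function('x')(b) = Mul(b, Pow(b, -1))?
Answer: 25116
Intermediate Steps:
Function('x')(b) = 1
Mul(Mul(161, Function('x')(6)), 156) = Mul(Mul(161, 1), 156) = Mul(161, 156) = 25116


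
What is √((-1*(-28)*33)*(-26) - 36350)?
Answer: I*√60374 ≈ 245.71*I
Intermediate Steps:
√((-1*(-28)*33)*(-26) - 36350) = √((28*33)*(-26) - 36350) = √(924*(-26) - 36350) = √(-24024 - 36350) = √(-60374) = I*√60374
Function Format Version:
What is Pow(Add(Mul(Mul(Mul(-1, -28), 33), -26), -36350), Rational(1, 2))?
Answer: Mul(I, Pow(60374, Rational(1, 2))) ≈ Mul(245.71, I)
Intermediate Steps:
Pow(Add(Mul(Mul(Mul(-1, -28), 33), -26), -36350), Rational(1, 2)) = Pow(Add(Mul(Mul(28, 33), -26), -36350), Rational(1, 2)) = Pow(Add(Mul(924, -26), -36350), Rational(1, 2)) = Pow(Add(-24024, -36350), Rational(1, 2)) = Pow(-60374, Rational(1, 2)) = Mul(I, Pow(60374, Rational(1, 2)))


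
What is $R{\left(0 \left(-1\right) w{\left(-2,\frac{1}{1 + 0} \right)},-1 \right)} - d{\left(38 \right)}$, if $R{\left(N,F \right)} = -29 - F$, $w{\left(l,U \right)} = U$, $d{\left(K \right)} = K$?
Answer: $-66$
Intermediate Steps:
$R{\left(0 \left(-1\right) w{\left(-2,\frac{1}{1 + 0} \right)},-1 \right)} - d{\left(38 \right)} = \left(-29 - -1\right) - 38 = \left(-29 + 1\right) - 38 = -28 - 38 = -66$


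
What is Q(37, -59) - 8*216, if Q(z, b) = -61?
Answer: -1789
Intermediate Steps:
Q(37, -59) - 8*216 = -61 - 8*216 = -61 - 1728 = -1789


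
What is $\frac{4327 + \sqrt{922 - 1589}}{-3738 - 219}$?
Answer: $- \frac{4327}{3957} - \frac{i \sqrt{667}}{3957} \approx -1.0935 - 0.0065267 i$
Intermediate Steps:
$\frac{4327 + \sqrt{922 - 1589}}{-3738 - 219} = \frac{4327 + \sqrt{-667}}{-3957} = \left(4327 + i \sqrt{667}\right) \left(- \frac{1}{3957}\right) = - \frac{4327}{3957} - \frac{i \sqrt{667}}{3957}$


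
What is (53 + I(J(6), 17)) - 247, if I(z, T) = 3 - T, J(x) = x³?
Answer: -208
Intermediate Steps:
(53 + I(J(6), 17)) - 247 = (53 + (3 - 1*17)) - 247 = (53 + (3 - 17)) - 247 = (53 - 14) - 247 = 39 - 247 = -208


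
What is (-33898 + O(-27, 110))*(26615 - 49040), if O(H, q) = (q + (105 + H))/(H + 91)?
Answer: 12161548425/16 ≈ 7.6010e+8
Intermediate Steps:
O(H, q) = (105 + H + q)/(91 + H)
(-33898 + O(-27, 110))*(26615 - 49040) = (-33898 + (105 - 27 + 110)/(91 - 27))*(26615 - 49040) = (-33898 + 188/64)*(-22425) = (-33898 + (1/64)*188)*(-22425) = (-33898 + 47/16)*(-22425) = -542321/16*(-22425) = 12161548425/16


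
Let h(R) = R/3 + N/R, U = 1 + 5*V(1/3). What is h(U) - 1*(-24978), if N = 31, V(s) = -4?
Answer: 1423292/57 ≈ 24970.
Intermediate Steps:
U = -19 (U = 1 + 5*(-4) = 1 - 20 = -19)
h(R) = 31/R + R/3 (h(R) = R/3 + 31/R = 31/R + R/3)
h(U) - 1*(-24978) = (31/(-19) + (1/3)*(-19)) - 1*(-24978) = (31*(-1/19) - 19/3) + 24978 = (-31/19 - 19/3) + 24978 = -454/57 + 24978 = 1423292/57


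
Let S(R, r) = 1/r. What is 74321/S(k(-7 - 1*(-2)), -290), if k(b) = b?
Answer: -21553090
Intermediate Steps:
74321/S(k(-7 - 1*(-2)), -290) = 74321/(1/(-290)) = 74321/(-1/290) = 74321*(-290) = -21553090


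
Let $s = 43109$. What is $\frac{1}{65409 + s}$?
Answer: $\frac{1}{108518} \approx 9.2151 \cdot 10^{-6}$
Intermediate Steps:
$\frac{1}{65409 + s} = \frac{1}{65409 + 43109} = \frac{1}{108518}$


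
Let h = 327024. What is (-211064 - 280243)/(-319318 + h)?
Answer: -491307/7706 ≈ -63.756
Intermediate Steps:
(-211064 - 280243)/(-319318 + h) = (-211064 - 280243)/(-319318 + 327024) = -491307/7706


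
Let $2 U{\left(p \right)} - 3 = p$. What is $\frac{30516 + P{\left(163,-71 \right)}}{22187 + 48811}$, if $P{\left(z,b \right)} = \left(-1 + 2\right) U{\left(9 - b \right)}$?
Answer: $\frac{61115}{141996} \approx 0.4304$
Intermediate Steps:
$U{\left(p \right)} = \frac{3}{2} + \frac{p}{2}$
$P{\left(z,b \right)} = 6 - \frac{b}{2}$ ($P{\left(z,b \right)} = \left(-1 + 2\right) \left(\frac{3}{2} + \frac{9 - b}{2}\right) = 1 \left(\frac{3}{2} - \left(- \frac{9}{2} + \frac{b}{2}\right)\right) = 1 \left(6 - \frac{b}{2}\right) = 6 - \frac{b}{2}$)
$\frac{30516 + P{\left(163,-71 \right)}}{22187 + 48811} = \frac{30516 + \left(6 - - \frac{71}{2}\right)}{22187 + 48811} = \frac{30516 + \left(6 + \frac{71}{2}\right)}{70998} = \left(30516 + \frac{83}{2}\right) \frac{1}{70998} = \frac{61115}{2} \cdot \frac{1}{70998} = \frac{61115}{141996}$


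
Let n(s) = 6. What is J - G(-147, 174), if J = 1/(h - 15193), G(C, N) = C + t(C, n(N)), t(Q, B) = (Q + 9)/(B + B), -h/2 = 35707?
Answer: 27454417/173214 ≈ 158.50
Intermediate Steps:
h = -71414 (h = -2*35707 = -71414)
t(Q, B) = (9 + Q)/(2*B) (t(Q, B) = (9 + Q)/((2*B)) = (9 + Q)*(1/(2*B)) = (9 + Q)/(2*B))
G(C, N) = ¾ + 13*C/12 (G(C, N) = C + (½)*(9 + C)/6 = C + (½)*(⅙)*(9 + C) = C + (¾ + C/12) = ¾ + 13*C/12)
J = -1/86607 (J = 1/(-71414 - 15193) = 1/(-86607) = -1/86607 ≈ -1.1546e-5)
J - G(-147, 174) = -1/86607 - (¾ + (13/12)*(-147)) = -1/86607 - (¾ - 637/4) = -1/86607 - 1*(-317/2) = -1/86607 + 317/2 = 27454417/173214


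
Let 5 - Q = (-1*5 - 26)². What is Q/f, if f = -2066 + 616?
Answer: 478/725 ≈ 0.65931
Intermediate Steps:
f = -1450
Q = -956 (Q = 5 - (-1*5 - 26)² = 5 - (-5 - 26)² = 5 - 1*(-31)² = 5 - 1*961 = 5 - 961 = -956)
Q/f = -956/(-1450) = -956*(-1/1450) = 478/725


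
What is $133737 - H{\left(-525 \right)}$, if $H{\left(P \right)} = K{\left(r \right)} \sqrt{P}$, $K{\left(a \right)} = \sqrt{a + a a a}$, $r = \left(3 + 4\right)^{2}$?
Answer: $133737 - 35 i \sqrt{50442} \approx 1.3374 \cdot 10^{5} - 7860.8 i$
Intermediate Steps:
$r = 49$ ($r = 7^{2} = 49$)
$K{\left(a \right)} = \sqrt{a + a^{3}}$ ($K{\left(a \right)} = \sqrt{a + a^{2} a} = \sqrt{a + a^{3}}$)
$H{\left(P \right)} = 7 \sqrt{2402} \sqrt{P}$ ($H{\left(P \right)} = \sqrt{49 + 49^{3}} \sqrt{P} = \sqrt{49 + 117649} \sqrt{P} = \sqrt{117698} \sqrt{P} = 7 \sqrt{2402} \sqrt{P}$)
$133737 - H{\left(-525 \right)} = 133737 - 7 \sqrt{2402} \sqrt{-525} = 133737 - 7 \sqrt{2402} \cdot 5 i \sqrt{21} = 133737 - 35 i \sqrt{50442}$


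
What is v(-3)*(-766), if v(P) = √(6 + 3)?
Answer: -2298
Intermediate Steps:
v(P) = 3 (v(P) = √9 = 3)
v(-3)*(-766) = 3*(-766) = -2298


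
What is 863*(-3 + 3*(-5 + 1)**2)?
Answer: 38835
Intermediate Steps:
863*(-3 + 3*(-5 + 1)**2) = 863*(-3 + 3*(-4)**2) = 863*(-3 + 3*16) = 863*(-3 + 48) = 863*45 = 38835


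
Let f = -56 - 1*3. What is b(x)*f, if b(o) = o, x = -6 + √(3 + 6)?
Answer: 177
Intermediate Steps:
x = -3 (x = -6 + √9 = -6 + 3 = -3)
f = -59 (f = -56 - 3 = -59)
b(x)*f = -3*(-59) = 177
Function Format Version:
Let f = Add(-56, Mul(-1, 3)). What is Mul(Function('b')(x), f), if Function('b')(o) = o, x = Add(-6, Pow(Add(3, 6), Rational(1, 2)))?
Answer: 177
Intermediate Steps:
x = -3 (x = Add(-6, Pow(9, Rational(1, 2))) = Add(-6, 3) = -3)
f = -59 (f = Add(-56, -3) = -59)
Mul(Function('b')(x), f) = Mul(-3, -59) = 177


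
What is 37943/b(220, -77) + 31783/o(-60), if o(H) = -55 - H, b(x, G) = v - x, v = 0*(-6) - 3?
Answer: 6897894/1115 ≈ 6186.5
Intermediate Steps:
v = -3 (v = 0 - 3 = -3)
b(x, G) = -3 - x
37943/b(220, -77) + 31783/o(-60) = 37943/(-3 - 1*220) + 31783/(-55 - 1*(-60)) = 37943/(-3 - 220) + 31783/(-55 + 60) = 37943/(-223) + 31783/5 = 37943*(-1/223) + 31783*(1/5) = -37943/223 + 31783/5 = 6897894/1115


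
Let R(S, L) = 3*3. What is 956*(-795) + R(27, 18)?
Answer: -760011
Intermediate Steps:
R(S, L) = 9
956*(-795) + R(27, 18) = 956*(-795) + 9 = -760020 + 9 = -760011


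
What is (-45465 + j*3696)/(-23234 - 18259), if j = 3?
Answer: 11459/13831 ≈ 0.82850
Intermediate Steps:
(-45465 + j*3696)/(-23234 - 18259) = (-45465 + 3*3696)/(-23234 - 18259) = (-45465 + 11088)/(-41493) = -34377*(-1/41493) = 11459/13831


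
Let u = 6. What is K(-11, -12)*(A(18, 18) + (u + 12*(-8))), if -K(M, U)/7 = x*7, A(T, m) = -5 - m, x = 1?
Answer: 5537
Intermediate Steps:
K(M, U) = -49 (K(M, U) = -7*7 = -49)
K(-11, -12)*(A(18, 18) + (u + 12*(-8))) = -49*((-5 - 1*18) + (6 + 12*(-8))) = -49*((-5 - 18) + (6 - 96)) = -49*(-23 - 90) = -49*(-113) = 5537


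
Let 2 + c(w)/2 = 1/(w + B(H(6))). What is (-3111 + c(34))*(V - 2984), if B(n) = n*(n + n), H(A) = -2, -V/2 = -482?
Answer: 132136280/21 ≈ 6.2922e+6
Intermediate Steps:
V = 964 (V = -2*(-482) = 964)
B(n) = 2*n² (B(n) = n*(2*n) = 2*n²)
c(w) = -4 + 2/(8 + w) (c(w) = -4 + 2/(w + 2*(-2)²) = -4 + 2/(w + 2*4) = -4 + 2/(w + 8) = -4 + 2/(8 + w))
(-3111 + c(34))*(V - 2984) = (-3111 + 2*(-15 - 2*34)/(8 + 34))*(964 - 2984) = (-3111 + 2*(-15 - 68)/42)*(-2020) = (-3111 + 2*(1/42)*(-83))*(-2020) = (-3111 - 83/21)*(-2020) = -65414/21*(-2020) = 132136280/21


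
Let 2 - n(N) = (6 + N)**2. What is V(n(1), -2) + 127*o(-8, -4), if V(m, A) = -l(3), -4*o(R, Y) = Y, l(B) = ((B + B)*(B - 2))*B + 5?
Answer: 104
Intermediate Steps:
n(N) = 2 - (6 + N)**2
l(B) = 5 + 2*B**2*(-2 + B) (l(B) = ((2*B)*(-2 + B))*B + 5 = (2*B*(-2 + B))*B + 5 = 2*B**2*(-2 + B) + 5 = 5 + 2*B**2*(-2 + B))
o(R, Y) = -Y/4
V(m, A) = -23 (V(m, A) = -(5 - 4*3**2 + 2*3**3) = -(5 - 4*9 + 2*27) = -(5 - 36 + 54) = -1*23 = -23)
V(n(1), -2) + 127*o(-8, -4) = -23 + 127*(-1/4*(-4)) = -23 + 127*1 = -23 + 127 = 104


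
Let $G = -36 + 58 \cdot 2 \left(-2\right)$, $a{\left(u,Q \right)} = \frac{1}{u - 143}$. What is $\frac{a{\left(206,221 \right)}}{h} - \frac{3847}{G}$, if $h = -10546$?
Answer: $\frac{1277969419}{89029332} \approx 14.354$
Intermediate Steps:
$a{\left(u,Q \right)} = \frac{1}{-143 + u}$
$G = -268$ ($G = -36 + 58 \left(-4\right) = -36 - 232 = -268$)
$\frac{a{\left(206,221 \right)}}{h} - \frac{3847}{G} = \frac{1}{\left(-143 + 206\right) \left(-10546\right)} - \frac{3847}{-268} = \frac{1}{63} \left(- \frac{1}{10546}\right) - - \frac{3847}{268} = \frac{1}{63} \left(- \frac{1}{10546}\right) + \frac{3847}{268} = - \frac{1}{664398} + \frac{3847}{268} = \frac{1277969419}{89029332}$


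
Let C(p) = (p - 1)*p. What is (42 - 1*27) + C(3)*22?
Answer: 147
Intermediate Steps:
C(p) = p*(-1 + p) (C(p) = (-1 + p)*p = p*(-1 + p))
(42 - 1*27) + C(3)*22 = (42 - 1*27) + (3*(-1 + 3))*22 = (42 - 27) + (3*2)*22 = 15 + 6*22 = 15 + 132 = 147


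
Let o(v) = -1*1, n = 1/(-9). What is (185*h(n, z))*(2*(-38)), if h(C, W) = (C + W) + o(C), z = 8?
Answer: -871720/9 ≈ -96858.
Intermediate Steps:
n = -⅑ ≈ -0.11111
o(v) = -1
h(C, W) = -1 + C + W (h(C, W) = (C + W) - 1 = -1 + C + W)
(185*h(n, z))*(2*(-38)) = (185*(-1 - ⅑ + 8))*(2*(-38)) = (185*(62/9))*(-76) = (11470/9)*(-76) = -871720/9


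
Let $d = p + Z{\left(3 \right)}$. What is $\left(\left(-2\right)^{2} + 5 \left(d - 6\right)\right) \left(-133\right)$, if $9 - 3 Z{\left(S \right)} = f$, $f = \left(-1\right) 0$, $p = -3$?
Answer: $3458$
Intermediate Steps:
$f = 0$
$Z{\left(S \right)} = 3$ ($Z{\left(S \right)} = 3 - 0 = 3 + 0 = 3$)
$d = 0$ ($d = -3 + 3 = 0$)
$\left(\left(-2\right)^{2} + 5 \left(d - 6\right)\right) \left(-133\right) = \left(\left(-2\right)^{2} + 5 \left(0 - 6\right)\right) \left(-133\right) = \left(4 + 5 \left(-6\right)\right) \left(-133\right) = \left(4 - 30\right) \left(-133\right) = \left(-26\right) \left(-133\right) = 3458$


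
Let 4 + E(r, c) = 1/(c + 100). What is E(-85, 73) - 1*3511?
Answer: -608094/173 ≈ -3515.0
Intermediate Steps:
E(r, c) = -4 + 1/(100 + c) (E(r, c) = -4 + 1/(c + 100) = -4 + 1/(100 + c))
E(-85, 73) - 1*3511 = (-399 - 4*73)/(100 + 73) - 1*3511 = (-399 - 292)/173 - 3511 = (1/173)*(-691) - 3511 = -691/173 - 3511 = -608094/173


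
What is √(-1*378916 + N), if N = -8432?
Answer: 26*I*√573 ≈ 622.37*I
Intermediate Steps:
√(-1*378916 + N) = √(-1*378916 - 8432) = √(-378916 - 8432) = √(-387348) = 26*I*√573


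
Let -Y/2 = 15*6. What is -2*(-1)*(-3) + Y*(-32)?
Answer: 5754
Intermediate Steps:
Y = -180 (Y = -30*6 = -2*90 = -180)
-2*(-1)*(-3) + Y*(-32) = -2*(-1)*(-3) - 180*(-32) = 2*(-3) + 5760 = -6 + 5760 = 5754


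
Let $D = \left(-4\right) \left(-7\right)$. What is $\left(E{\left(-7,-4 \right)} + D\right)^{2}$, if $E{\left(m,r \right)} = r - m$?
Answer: $961$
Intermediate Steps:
$D = 28$
$\left(E{\left(-7,-4 \right)} + D\right)^{2} = \left(\left(-4 - -7\right) + 28\right)^{2} = \left(\left(-4 + 7\right) + 28\right)^{2} = \left(3 + 28\right)^{2} = 31^{2} = 961$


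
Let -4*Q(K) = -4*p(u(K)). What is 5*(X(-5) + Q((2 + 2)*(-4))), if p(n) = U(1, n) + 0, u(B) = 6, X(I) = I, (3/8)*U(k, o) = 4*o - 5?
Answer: 685/3 ≈ 228.33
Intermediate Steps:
U(k, o) = -40/3 + 32*o/3 (U(k, o) = 8*(4*o - 5)/3 = 8*(-5 + 4*o)/3 = -40/3 + 32*o/3)
p(n) = -40/3 + 32*n/3 (p(n) = (-40/3 + 32*n/3) + 0 = -40/3 + 32*n/3)
Q(K) = 152/3 (Q(K) = -(-1)*(-40/3 + (32/3)*6) = -(-1)*(-40/3 + 64) = -(-1)*152/3 = -¼*(-608/3) = 152/3)
5*(X(-5) + Q((2 + 2)*(-4))) = 5*(-5 + 152/3) = 5*(137/3) = 685/3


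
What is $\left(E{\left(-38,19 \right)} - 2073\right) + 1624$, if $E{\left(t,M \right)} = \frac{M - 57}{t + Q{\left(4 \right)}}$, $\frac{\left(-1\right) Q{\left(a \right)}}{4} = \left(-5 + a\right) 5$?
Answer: $- \frac{4022}{9} \approx -446.89$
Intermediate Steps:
$Q{\left(a \right)} = 100 - 20 a$ ($Q{\left(a \right)} = - 4 \left(-5 + a\right) 5 = - 4 \left(-25 + 5 a\right) = 100 - 20 a$)
$E{\left(t,M \right)} = \frac{-57 + M}{20 + t}$ ($E{\left(t,M \right)} = \frac{M - 57}{t + \left(100 - 80\right)} = \frac{-57 + M}{t + \left(100 - 80\right)} = \frac{-57 + M}{t + 20} = \frac{-57 + M}{20 + t}$)
$\left(E{\left(-38,19 \right)} - 2073\right) + 1624 = \left(\frac{-57 + 19}{20 - 38} - 2073\right) + 1624 = \left(\frac{1}{-18} \left(-38\right) - 2073\right) + 1624 = \left(\left(- \frac{1}{18}\right) \left(-38\right) - 2073\right) + 1624 = \left(\frac{19}{9} - 2073\right) + 1624 = - \frac{18638}{9} + 1624 = - \frac{4022}{9}$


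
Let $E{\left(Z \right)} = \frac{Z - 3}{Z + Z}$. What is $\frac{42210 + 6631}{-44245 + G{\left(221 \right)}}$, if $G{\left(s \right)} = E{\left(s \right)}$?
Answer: $- \frac{10793861}{9778036} \approx -1.1039$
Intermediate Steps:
$E{\left(Z \right)} = \frac{-3 + Z}{2 Z}$
$G{\left(s \right)} = \frac{-3 + s}{2 s}$
$\frac{42210 + 6631}{-44245 + G{\left(221 \right)}} = \frac{42210 + 6631}{-44245 + \frac{-3 + 221}{2 \cdot 221}} = \frac{48841}{-44245 + \frac{1}{2} \cdot \frac{1}{221} \cdot 218} = \frac{48841}{-44245 + \frac{109}{221}} = \frac{48841}{- \frac{9778036}{221}} = 48841 \left(- \frac{221}{9778036}\right) = - \frac{10793861}{9778036}$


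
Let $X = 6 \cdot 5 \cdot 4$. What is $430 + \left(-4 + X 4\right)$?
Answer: $906$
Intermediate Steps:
$X = 120$ ($X = 30 \cdot 4 = 120$)
$430 + \left(-4 + X 4\right) = 430 + \left(-4 + 120 \cdot 4\right) = 430 + \left(-4 + 480\right) = 430 + 476 = 906$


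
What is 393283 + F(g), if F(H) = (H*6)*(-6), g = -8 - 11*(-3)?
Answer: 392383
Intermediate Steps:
g = 25 (g = -8 + 33 = 25)
F(H) = -36*H (F(H) = (6*H)*(-6) = -36*H)
393283 + F(g) = 393283 - 36*25 = 393283 - 900 = 392383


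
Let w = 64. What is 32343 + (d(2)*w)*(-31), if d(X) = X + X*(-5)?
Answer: 48215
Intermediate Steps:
d(X) = -4*X (d(X) = X - 5*X = -4*X)
32343 + (d(2)*w)*(-31) = 32343 + (-4*2*64)*(-31) = 32343 - 8*64*(-31) = 32343 - 512*(-31) = 32343 + 15872 = 48215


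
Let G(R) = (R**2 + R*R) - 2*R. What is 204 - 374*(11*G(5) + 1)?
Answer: -164730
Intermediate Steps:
G(R) = -2*R + 2*R**2 (G(R) = (R**2 + R**2) - 2*R = 2*R**2 - 2*R = -2*R + 2*R**2)
204 - 374*(11*G(5) + 1) = 204 - 374*(11*(2*5*(-1 + 5)) + 1) = 204 - 374*(11*(2*5*4) + 1) = 204 - 374*(11*40 + 1) = 204 - 374*(440 + 1) = 204 - 374*441 = 204 - 164934 = -164730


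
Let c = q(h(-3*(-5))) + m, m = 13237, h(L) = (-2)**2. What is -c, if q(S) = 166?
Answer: -13403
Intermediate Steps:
h(L) = 4
c = 13403 (c = 166 + 13237 = 13403)
-c = -1*13403 = -13403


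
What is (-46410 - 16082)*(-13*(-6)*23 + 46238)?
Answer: -3001615744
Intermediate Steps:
(-46410 - 16082)*(-13*(-6)*23 + 46238) = -62492*(78*23 + 46238) = -62492*(1794 + 46238) = -62492*48032 = -3001615744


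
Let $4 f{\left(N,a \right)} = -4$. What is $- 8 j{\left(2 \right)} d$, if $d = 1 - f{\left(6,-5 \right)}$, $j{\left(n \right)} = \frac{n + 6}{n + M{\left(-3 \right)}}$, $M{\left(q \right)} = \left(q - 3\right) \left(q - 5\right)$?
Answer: $- \frac{64}{25} \approx -2.56$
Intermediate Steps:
$f{\left(N,a \right)} = -1$ ($f{\left(N,a \right)} = \frac{1}{4} \left(-4\right) = -1$)
$M{\left(q \right)} = \left(-5 + q\right) \left(-3 + q\right)$ ($M{\left(q \right)} = \left(-3 + q\right) \left(-5 + q\right) = \left(-5 + q\right) \left(-3 + q\right)$)
$j{\left(n \right)} = \frac{6 + n}{48 + n}$ ($j{\left(n \right)} = \frac{n + 6}{n + \left(15 + \left(-3\right)^{2} - -24\right)} = \frac{6 + n}{n + \left(15 + 9 + 24\right)} = \frac{6 + n}{n + 48} = \frac{6 + n}{48 + n}$)
$d = 2$ ($d = 1 - -1 = 1 + 1 = 2$)
$- 8 j{\left(2 \right)} d = - 8 \frac{6 + 2}{48 + 2} \cdot 2 = - 8 \cdot \frac{1}{50} \cdot 8 \cdot 2 = \left(-8\right) \frac{4}{25} \cdot 2 = \left(- \frac{32}{25}\right) 2 = - \frac{64}{25}$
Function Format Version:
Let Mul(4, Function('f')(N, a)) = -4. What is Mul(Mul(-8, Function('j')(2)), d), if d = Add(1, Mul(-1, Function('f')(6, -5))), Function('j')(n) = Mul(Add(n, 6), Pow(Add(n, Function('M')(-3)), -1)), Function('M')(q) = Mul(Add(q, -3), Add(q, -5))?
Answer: Rational(-64, 25) ≈ -2.5600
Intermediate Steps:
Function('f')(N, a) = -1 (Function('f')(N, a) = Mul(Rational(1, 4), -4) = -1)
Function('M')(q) = Mul(Add(-5, q), Add(-3, q)) (Function('M')(q) = Mul(Add(-3, q), Add(-5, q)) = Mul(Add(-5, q), Add(-3, q)))
Function('j')(n) = Mul(Pow(Add(48, n), -1), Add(6, n)) (Function('j')(n) = Mul(Add(n, 6), Pow(Add(n, Add(15, Pow(-3, 2), Mul(-8, -3))), -1)) = Mul(Add(6, n), Pow(Add(n, Add(15, 9, 24)), -1)) = Mul(Add(6, n), Pow(Add(n, 48), -1)) = Mul(Add(6, n), Pow(Add(48, n), -1)) = Mul(Pow(Add(48, n), -1), Add(6, n)))
d = 2 (d = Add(1, Mul(-1, -1)) = Add(1, 1) = 2)
Mul(Mul(-8, Function('j')(2)), d) = Mul(Mul(-8, Mul(Pow(Add(48, 2), -1), Add(6, 2))), 2) = Mul(Mul(-8, Mul(Pow(50, -1), 8)), 2) = Mul(Mul(-8, Mul(Rational(1, 50), 8)), 2) = Mul(Mul(-8, Rational(4, 25)), 2) = Mul(Rational(-32, 25), 2) = Rational(-64, 25)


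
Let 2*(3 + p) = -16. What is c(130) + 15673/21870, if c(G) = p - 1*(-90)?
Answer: 1743403/21870 ≈ 79.717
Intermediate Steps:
p = -11 (p = -3 + (½)*(-16) = -3 - 8 = -11)
c(G) = 79 (c(G) = -11 - 1*(-90) = -11 + 90 = 79)
c(130) + 15673/21870 = 79 + 15673/21870 = 1743403/21870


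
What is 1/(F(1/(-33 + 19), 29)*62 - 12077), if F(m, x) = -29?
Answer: -1/13875 ≈ -7.2072e-5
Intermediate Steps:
1/(F(1/(-33 + 19), 29)*62 - 12077) = 1/(-29*62 - 12077) = 1/(-1798 - 12077) = 1/(-13875) = -1/13875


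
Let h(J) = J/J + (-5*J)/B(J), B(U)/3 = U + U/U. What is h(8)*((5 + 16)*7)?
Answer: -637/9 ≈ -70.778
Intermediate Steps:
B(U) = 3 + 3*U (B(U) = 3*(U + U/U) = 3*(U + 1) = 3*(1 + U) = 3 + 3*U)
h(J) = 1 - 5*J/(3 + 3*J) (h(J) = J/J + (-5*J)/(3 + 3*J) = 1 - 5*J/(3 + 3*J))
h(8)*((5 + 16)*7) = ((3 - 2*8)/(3*(1 + 8)))*((5 + 16)*7) = ((1/3)*(3 - 16)/9)*(21*7) = ((1/3)*(1/9)*(-13))*147 = -13/27*147 = -637/9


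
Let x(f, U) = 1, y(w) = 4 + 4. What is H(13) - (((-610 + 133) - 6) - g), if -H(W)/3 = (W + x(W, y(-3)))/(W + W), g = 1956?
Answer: 31686/13 ≈ 2437.4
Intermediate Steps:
y(w) = 8
H(W) = -3*(1 + W)/(2*W) (H(W) = -3*(W + 1)/(W + W) = -3*(1 + W)/(2*W))
H(13) - (((-610 + 133) - 6) - g) = (3/2)*(-1 - 1*13)/13 - (((-610 + 133) - 6) - 1*1956) = (3/2)*(1/13)*(-1 - 13) - ((-477 - 6) - 1956) = (3/2)*(1/13)*(-14) - (-483 - 1956) = -21/13 - 1*(-2439) = -21/13 + 2439 = 31686/13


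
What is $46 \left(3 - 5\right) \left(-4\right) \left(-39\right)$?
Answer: $-14352$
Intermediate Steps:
$46 \left(3 - 5\right) \left(-4\right) \left(-39\right) = 46 \left(\left(-2\right) \left(-4\right)\right) \left(-39\right) = 46 \cdot 8 \left(-39\right) = 368 \left(-39\right) = -14352$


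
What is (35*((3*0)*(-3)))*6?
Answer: 0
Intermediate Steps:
(35*((3*0)*(-3)))*6 = (35*(0*(-3)))*6 = (35*0)*6 = 0*6 = 0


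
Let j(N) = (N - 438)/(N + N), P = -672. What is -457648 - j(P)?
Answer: -102513337/224 ≈ -4.5765e+5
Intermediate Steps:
j(N) = (-438 + N)/(2*N) (j(N) = (-438 + N)/((2*N)) = (-438 + N)*(1/(2*N)) = (-438 + N)/(2*N))
-457648 - j(P) = -457648 - (-438 - 672)/(2*(-672)) = -457648 - (-1)*(-1110)/(2*672) = -457648 - 1*185/224 = -457648 - 185/224 = -102513337/224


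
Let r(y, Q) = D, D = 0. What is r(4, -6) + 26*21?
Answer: 546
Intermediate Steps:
r(y, Q) = 0
r(4, -6) + 26*21 = 0 + 26*21 = 0 + 546 = 546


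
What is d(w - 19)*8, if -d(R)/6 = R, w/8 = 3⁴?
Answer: -30192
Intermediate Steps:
w = 648 (w = 8*3⁴ = 8*81 = 648)
d(R) = -6*R
d(w - 19)*8 = -6*(648 - 19)*8 = -6*629*8 = -3774*8 = -30192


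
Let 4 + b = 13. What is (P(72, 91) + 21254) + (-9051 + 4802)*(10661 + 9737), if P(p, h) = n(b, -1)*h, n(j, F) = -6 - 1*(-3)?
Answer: -86650121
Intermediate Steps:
b = 9 (b = -4 + 13 = 9)
n(j, F) = -3 (n(j, F) = -6 + 3 = -3)
P(p, h) = -3*h
(P(72, 91) + 21254) + (-9051 + 4802)*(10661 + 9737) = (-3*91 + 21254) + (-9051 + 4802)*(10661 + 9737) = (-273 + 21254) - 4249*20398 = 20981 - 86671102 = -86650121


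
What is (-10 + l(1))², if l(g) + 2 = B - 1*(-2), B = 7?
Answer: 9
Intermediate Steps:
l(g) = 7 (l(g) = -2 + (7 - 1*(-2)) = -2 + (7 + 2) = -2 + 9 = 7)
(-10 + l(1))² = (-10 + 7)² = (-3)² = 9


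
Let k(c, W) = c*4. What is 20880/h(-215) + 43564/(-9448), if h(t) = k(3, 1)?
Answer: 4098989/2362 ≈ 1735.4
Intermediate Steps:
k(c, W) = 4*c
h(t) = 12 (h(t) = 4*3 = 12)
20880/h(-215) + 43564/(-9448) = 20880/12 + 43564/(-9448) = 20880*(1/12) + 43564*(-1/9448) = 1740 - 10891/2362 = 4098989/2362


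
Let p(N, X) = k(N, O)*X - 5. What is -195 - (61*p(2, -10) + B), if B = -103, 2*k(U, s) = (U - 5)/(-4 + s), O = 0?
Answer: 1767/4 ≈ 441.75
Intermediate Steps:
k(U, s) = (-5 + U)/(2*(-4 + s)) (k(U, s) = ((U - 5)/(-4 + s))/2 = ((-5 + U)/(-4 + s))/2 = (-5 + U)/(2*(-4 + s)))
p(N, X) = -5 + X*(5/8 - N/8) (p(N, X) = ((-5 + N)/(2*(-4 + 0)))*X - 5 = ((½)*(-5 + N)/(-4))*X - 5 = ((½)*(-¼)*(-5 + N))*X - 5 = (5/8 - N/8)*X - 5 = X*(5/8 - N/8) - 5 = -5 + X*(5/8 - N/8))
-195 - (61*p(2, -10) + B) = -195 - (61*(-5 + (⅛)*(-10)*(5 - 1*2)) - 103) = -195 - (61*(-5 + (⅛)*(-10)*(5 - 2)) - 103) = -195 - (61*(-5 + (⅛)*(-10)*3) - 103) = -195 - (61*(-5 - 15/4) - 103) = -195 - (61*(-35/4) - 103) = -195 - (-2135/4 - 103) = -195 - 1*(-2547/4) = -195 + 2547/4 = 1767/4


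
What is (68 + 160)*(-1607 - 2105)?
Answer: -846336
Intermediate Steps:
(68 + 160)*(-1607 - 2105) = 228*(-3712) = -846336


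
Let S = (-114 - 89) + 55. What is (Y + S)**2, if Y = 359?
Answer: 44521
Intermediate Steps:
S = -148 (S = -203 + 55 = -148)
(Y + S)**2 = (359 - 148)**2 = 211**2 = 44521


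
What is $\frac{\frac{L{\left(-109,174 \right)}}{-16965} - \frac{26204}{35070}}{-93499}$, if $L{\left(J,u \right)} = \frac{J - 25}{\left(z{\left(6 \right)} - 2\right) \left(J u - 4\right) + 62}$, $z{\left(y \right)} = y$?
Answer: $\frac{3363768643}{420921586199205} \approx 7.9914 \cdot 10^{-6}$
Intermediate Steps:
$L{\left(J,u \right)} = \frac{-25 + J}{46 + 4 J u}$ ($L{\left(J,u \right)} = \frac{J - 25}{\left(6 - 2\right) \left(J u - 4\right) + 62} = \frac{-25 + J}{4 \left(-4 + J u\right) + 62} = \frac{-25 + J}{\left(-16 + 4 J u\right) + 62} = \frac{-25 + J}{46 + 4 J u}$)
$\frac{\frac{L{\left(-109,174 \right)}}{-16965} - \frac{26204}{35070}}{-93499} = \frac{\frac{\frac{1}{2} \frac{1}{23 + 2 \left(-109\right) 174} \left(-25 - 109\right)}{-16965} - \frac{26204}{35070}}{-93499} = \left(\frac{1}{2} \frac{1}{23 - 37932} \left(-134\right) \left(- \frac{1}{16965}\right) - \frac{13102}{17535}\right) \left(- \frac{1}{93499}\right) = \left(\frac{1}{2} \frac{1}{-37909} \left(-134\right) \left(- \frac{1}{16965}\right) - \frac{13102}{17535}\right) \left(- \frac{1}{93499}\right) = \left(\frac{1}{2} \left(- \frac{1}{37909}\right) \left(-134\right) \left(- \frac{1}{16965}\right) - \frac{13102}{17535}\right) \left(- \frac{1}{93499}\right) = \left(\frac{67}{37909} \left(- \frac{1}{16965}\right) - \frac{13102}{17535}\right) \left(- \frac{1}{93499}\right) = \left(- \frac{67}{643126185} - \frac{13102}{17535}\right) \left(- \frac{1}{93499}\right) = \left(- \frac{3363768643}{4501883295}\right) \left(- \frac{1}{93499}\right) = \frac{3363768643}{420921586199205}$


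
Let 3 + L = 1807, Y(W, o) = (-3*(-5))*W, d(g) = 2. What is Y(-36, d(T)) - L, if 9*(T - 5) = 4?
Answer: -2344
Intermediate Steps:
T = 49/9 (T = 5 + (1/9)*4 = 5 + 4/9 = 49/9 ≈ 5.4444)
Y(W, o) = 15*W
L = 1804 (L = -3 + 1807 = 1804)
Y(-36, d(T)) - L = 15*(-36) - 1*1804 = -540 - 1804 = -2344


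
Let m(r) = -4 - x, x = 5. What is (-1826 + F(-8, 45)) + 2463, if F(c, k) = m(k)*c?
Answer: 709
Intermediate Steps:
m(r) = -9 (m(r) = -4 - 1*5 = -4 - 5 = -9)
F(c, k) = -9*c
(-1826 + F(-8, 45)) + 2463 = (-1826 - 9*(-8)) + 2463 = (-1826 + 72) + 2463 = -1754 + 2463 = 709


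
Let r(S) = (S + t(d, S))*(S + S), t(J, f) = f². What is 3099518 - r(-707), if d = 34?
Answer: 708886306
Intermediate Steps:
r(S) = 2*S*(S + S²) (r(S) = (S + S²)*(S + S) = (S + S²)*(2*S) = 2*S*(S + S²))
3099518 - r(-707) = 3099518 - 2*(-707)²*(1 - 707) = 3099518 - 2*499849*(-706) = 3099518 - 1*(-705786788) = 3099518 + 705786788 = 708886306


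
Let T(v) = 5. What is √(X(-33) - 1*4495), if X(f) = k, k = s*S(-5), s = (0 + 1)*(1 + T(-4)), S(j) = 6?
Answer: 7*I*√91 ≈ 66.776*I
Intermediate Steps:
s = 6 (s = (0 + 1)*(1 + 5) = 1*6 = 6)
k = 36 (k = 6*6 = 36)
X(f) = 36
√(X(-33) - 1*4495) = √(36 - 1*4495) = √(36 - 4495) = √(-4459) = 7*I*√91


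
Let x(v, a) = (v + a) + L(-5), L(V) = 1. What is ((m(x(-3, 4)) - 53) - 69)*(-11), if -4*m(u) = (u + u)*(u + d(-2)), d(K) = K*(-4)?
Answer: 1452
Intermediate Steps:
d(K) = -4*K
x(v, a) = 1 + a + v (x(v, a) = (v + a) + 1 = (a + v) + 1 = 1 + a + v)
m(u) = -u*(8 + u)/2 (m(u) = -(u + u)*(u - 4*(-2))/4 = -2*u*(u + 8)/4 = -2*u*(8 + u)/4 = -u*(8 + u)/2)
((m(x(-3, 4)) - 53) - 69)*(-11) = ((-(1 + 4 - 3)*(8 + (1 + 4 - 3))/2 - 53) - 69)*(-11) = ((-½*2*(8 + 2) - 53) - 69)*(-11) = ((-½*2*10 - 53) - 69)*(-11) = ((-10 - 53) - 69)*(-11) = (-63 - 69)*(-11) = -132*(-11) = 1452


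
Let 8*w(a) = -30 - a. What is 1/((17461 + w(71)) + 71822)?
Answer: 8/714163 ≈ 1.1202e-5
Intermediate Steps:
w(a) = -15/4 - a/8 (w(a) = (-30 - a)/8 = -15/4 - a/8)
1/((17461 + w(71)) + 71822) = 1/((17461 + (-15/4 - 1/8*71)) + 71822) = 1/((17461 + (-15/4 - 71/8)) + 71822) = 1/((17461 - 101/8) + 71822) = 1/(139587/8 + 71822) = 1/(714163/8) = 8/714163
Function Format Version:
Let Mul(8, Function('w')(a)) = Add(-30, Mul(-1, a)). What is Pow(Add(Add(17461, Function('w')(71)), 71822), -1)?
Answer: Rational(8, 714163) ≈ 1.1202e-5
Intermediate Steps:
Function('w')(a) = Add(Rational(-15, 4), Mul(Rational(-1, 8), a)) (Function('w')(a) = Mul(Rational(1, 8), Add(-30, Mul(-1, a))) = Add(Rational(-15, 4), Mul(Rational(-1, 8), a)))
Pow(Add(Add(17461, Function('w')(71)), 71822), -1) = Pow(Add(Add(17461, Add(Rational(-15, 4), Mul(Rational(-1, 8), 71))), 71822), -1) = Pow(Add(Add(17461, Add(Rational(-15, 4), Rational(-71, 8))), 71822), -1) = Pow(Add(Add(17461, Rational(-101, 8)), 71822), -1) = Pow(Add(Rational(139587, 8), 71822), -1) = Pow(Rational(714163, 8), -1) = Rational(8, 714163)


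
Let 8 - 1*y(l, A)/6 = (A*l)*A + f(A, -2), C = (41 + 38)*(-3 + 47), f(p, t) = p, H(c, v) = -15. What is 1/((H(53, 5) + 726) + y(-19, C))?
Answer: 1/1377393567 ≈ 7.2601e-10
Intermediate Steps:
C = 3476 (C = 79*44 = 3476)
y(l, A) = 48 - 6*A - 6*l*A² (y(l, A) = 48 - 6*((A*l)*A + A) = 48 - 6*(l*A² + A) = 48 - 6*(A + l*A²) = 48 + (-6*A - 6*l*A²) = 48 - 6*A - 6*l*A²)
1/((H(53, 5) + 726) + y(-19, C)) = 1/((-15 + 726) + (48 - 6*3476 - 6*(-19)*3476²)) = 1/(711 + (48 - 20856 - 6*(-19)*12082576)) = 1/(711 + (48 - 20856 + 1377413664)) = 1/(711 + 1377392856) = 1/1377393567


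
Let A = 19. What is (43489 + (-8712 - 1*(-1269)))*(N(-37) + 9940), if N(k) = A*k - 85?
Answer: 329892992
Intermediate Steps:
N(k) = -85 + 19*k (N(k) = 19*k - 85 = -85 + 19*k)
(43489 + (-8712 - 1*(-1269)))*(N(-37) + 9940) = (43489 + (-8712 - 1*(-1269)))*((-85 + 19*(-37)) + 9940) = (43489 + (-8712 + 1269))*((-85 - 703) + 9940) = (43489 - 7443)*(-788 + 9940) = 36046*9152 = 329892992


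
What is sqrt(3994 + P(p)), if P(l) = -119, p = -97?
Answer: 5*sqrt(155) ≈ 62.250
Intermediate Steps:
sqrt(3994 + P(p)) = sqrt(3994 - 119) = sqrt(3875) = 5*sqrt(155)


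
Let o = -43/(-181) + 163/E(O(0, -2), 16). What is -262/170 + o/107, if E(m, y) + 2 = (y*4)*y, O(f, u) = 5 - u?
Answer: -2586649529/1682411290 ≈ -1.5375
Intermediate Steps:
E(m, y) = -2 + 4*y² (E(m, y) = -2 + (y*4)*y = -2 + (4*y)*y = -2 + 4*y²)
o = 73449/184982 (o = -43/(-181) + 163/(-2 + 4*16²) = -43*(-1/181) + 163/(-2 + 4*256) = 43/181 + 163/(-2 + 1024) = 43/181 + 163/1022 = 73449/184982 ≈ 0.39706)
-262/170 + o/107 = -262/170 + (73449/184982)/107 = -262*1/170 + (73449/184982)*(1/107) = -131/85 + 73449/19793074 = -2586649529/1682411290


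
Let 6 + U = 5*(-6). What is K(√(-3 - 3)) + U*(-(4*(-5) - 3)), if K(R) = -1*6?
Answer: -834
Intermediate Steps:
U = -36 (U = -6 + 5*(-6) = -6 - 30 = -36)
K(R) = -6
K(√(-3 - 3)) + U*(-(4*(-5) - 3)) = -6 - (-36)*(4*(-5) - 3) = -6 - (-36)*(-20 - 3) = -6 - (-36)*(-23) = -6 - 36*23 = -6 - 828 = -834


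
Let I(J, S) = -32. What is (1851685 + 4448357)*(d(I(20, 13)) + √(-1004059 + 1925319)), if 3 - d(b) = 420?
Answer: -2627117514 + 12600084*√230315 ≈ 3.4198e+9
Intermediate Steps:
d(b) = -417 (d(b) = 3 - 1*420 = 3 - 420 = -417)
(1851685 + 4448357)*(d(I(20, 13)) + √(-1004059 + 1925319)) = (1851685 + 4448357)*(-417 + √(-1004059 + 1925319)) = 6300042*(-417 + √921260) = 6300042*(-417 + 2*√230315) = -2627117514 + 12600084*√230315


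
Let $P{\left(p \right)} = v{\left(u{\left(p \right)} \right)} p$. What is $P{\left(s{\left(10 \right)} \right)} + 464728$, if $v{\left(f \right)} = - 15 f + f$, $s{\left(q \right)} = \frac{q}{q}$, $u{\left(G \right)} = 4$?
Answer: $464672$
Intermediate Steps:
$s{\left(q \right)} = 1$
$v{\left(f \right)} = - 14 f$
$P{\left(p \right)} = - 56 p$ ($P{\left(p \right)} = \left(-14\right) 4 p = - 56 p$)
$P{\left(s{\left(10 \right)} \right)} + 464728 = \left(-56\right) 1 + 464728 = -56 + 464728 = 464672$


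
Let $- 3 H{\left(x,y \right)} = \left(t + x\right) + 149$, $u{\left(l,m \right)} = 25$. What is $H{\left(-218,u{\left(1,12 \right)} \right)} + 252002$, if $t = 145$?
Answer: $\frac{755930}{3} \approx 2.5198 \cdot 10^{5}$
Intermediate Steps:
$H{\left(x,y \right)} = -98 - \frac{x}{3}$ ($H{\left(x,y \right)} = - \frac{\left(145 + x\right) + 149}{3} = - \frac{294 + x}{3} = -98 - \frac{x}{3}$)
$H{\left(-218,u{\left(1,12 \right)} \right)} + 252002 = \left(-98 - - \frac{218}{3}\right) + 252002 = \left(-98 + \frac{218}{3}\right) + 252002 = - \frac{76}{3} + 252002 = \frac{755930}{3}$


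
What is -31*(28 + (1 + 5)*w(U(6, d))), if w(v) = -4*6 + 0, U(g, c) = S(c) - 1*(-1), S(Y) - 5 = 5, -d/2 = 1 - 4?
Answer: 3596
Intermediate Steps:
d = 6 (d = -2*(1 - 4) = -2*(-3) = 6)
S(Y) = 10 (S(Y) = 5 + 5 = 10)
U(g, c) = 11 (U(g, c) = 10 - 1*(-1) = 10 + 1 = 11)
w(v) = -24 (w(v) = -24 + 0 = -24)
-31*(28 + (1 + 5)*w(U(6, d))) = -31*(28 + (1 + 5)*(-24)) = -31*(28 + 6*(-24)) = -31*(28 - 144) = -31*(-116) = 3596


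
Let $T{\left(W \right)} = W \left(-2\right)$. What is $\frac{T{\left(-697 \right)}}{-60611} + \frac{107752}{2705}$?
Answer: $\frac{6527185702}{163952755} \approx 39.811$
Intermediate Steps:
$T{\left(W \right)} = - 2 W$
$\frac{T{\left(-697 \right)}}{-60611} + \frac{107752}{2705} = \frac{\left(-2\right) \left(-697\right)}{-60611} + \frac{107752}{2705} = 1394 \left(- \frac{1}{60611}\right) + 107752 \cdot \frac{1}{2705} = - \frac{1394}{60611} + \frac{107752}{2705} = \frac{6527185702}{163952755}$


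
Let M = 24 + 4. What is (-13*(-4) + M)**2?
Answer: 6400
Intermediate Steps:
M = 28
(-13*(-4) + M)**2 = (-13*(-4) + 28)**2 = (52 + 28)**2 = 80**2 = 6400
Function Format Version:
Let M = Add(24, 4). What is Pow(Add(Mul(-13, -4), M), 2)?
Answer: 6400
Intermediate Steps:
M = 28
Pow(Add(Mul(-13, -4), M), 2) = Pow(Add(Mul(-13, -4), 28), 2) = Pow(Add(52, 28), 2) = Pow(80, 2) = 6400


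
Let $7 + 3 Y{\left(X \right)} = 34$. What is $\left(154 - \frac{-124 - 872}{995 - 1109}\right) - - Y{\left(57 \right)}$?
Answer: $\frac{2931}{19} \approx 154.26$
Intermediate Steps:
$Y{\left(X \right)} = 9$ ($Y{\left(X \right)} = - \frac{7}{3} + \frac{1}{3} \cdot 34 = - \frac{7}{3} + \frac{34}{3} = 9$)
$\left(154 - \frac{-124 - 872}{995 - 1109}\right) - - Y{\left(57 \right)} = \left(154 - \frac{-124 - 872}{995 - 1109}\right) - \left(-1\right) 9 = \left(154 - - \frac{996}{-114}\right) - -9 = \left(154 - \left(-996\right) \left(- \frac{1}{114}\right)\right) + 9 = \left(154 - \frac{166}{19}\right) + 9 = \frac{2760}{19} + 9 = \frac{2931}{19}$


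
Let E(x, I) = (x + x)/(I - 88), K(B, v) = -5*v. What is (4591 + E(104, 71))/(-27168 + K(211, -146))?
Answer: -77839/449446 ≈ -0.17319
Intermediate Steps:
E(x, I) = 2*x/(-88 + I) (E(x, I) = (2*x)/(-88 + I) = 2*x/(-88 + I))
(4591 + E(104, 71))/(-27168 + K(211, -146)) = (4591 + 2*104/(-88 + 71))/(-27168 - 5*(-146)) = (4591 + 2*104/(-17))/(-27168 + 730) = (4591 + 2*104*(-1/17))/(-26438) = (4591 - 208/17)*(-1/26438) = (77839/17)*(-1/26438) = -77839/449446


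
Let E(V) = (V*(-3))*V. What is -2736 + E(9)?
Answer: -2979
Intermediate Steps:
E(V) = -3*V² (E(V) = (-3*V)*V = -3*V²)
-2736 + E(9) = -2736 - 3*9² = -2736 - 3*81 = -2736 - 243 = -2979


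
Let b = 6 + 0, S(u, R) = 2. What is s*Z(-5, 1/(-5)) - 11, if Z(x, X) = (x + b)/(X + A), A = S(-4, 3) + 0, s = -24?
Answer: -73/3 ≈ -24.333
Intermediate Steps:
b = 6
A = 2 (A = 2 + 0 = 2)
Z(x, X) = (6 + x)/(2 + X) (Z(x, X) = (x + 6)/(X + 2) = (6 + x)/(2 + X))
s*Z(-5, 1/(-5)) - 11 = -24*(6 - 5)/(2 + 1/(-5)) - 11 = -24/(2 - ⅕) - 11 = -24/9/5 - 11 = -40/3 - 11 = -73/3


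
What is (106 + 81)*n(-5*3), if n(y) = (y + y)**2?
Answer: 168300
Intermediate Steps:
n(y) = 4*y**2 (n(y) = (2*y)**2 = 4*y**2)
(106 + 81)*n(-5*3) = (106 + 81)*(4*(-5*3)**2) = 187*(4*(-15)**2) = 187*(4*225) = 187*900 = 168300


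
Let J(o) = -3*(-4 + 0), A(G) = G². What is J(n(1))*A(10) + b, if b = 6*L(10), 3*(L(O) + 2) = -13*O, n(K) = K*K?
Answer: 928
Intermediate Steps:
n(K) = K²
L(O) = -2 - 13*O/3 (L(O) = -2 + (-13*O)/3 = -2 - 13*O/3)
b = -272 (b = 6*(-2 - 13/3*10) = 6*(-2 - 130/3) = 6*(-136/3) = -272)
J(o) = 12 (J(o) = -3*(-4) = 12)
J(n(1))*A(10) + b = 12*10² - 272 = 12*100 - 272 = 1200 - 272 = 928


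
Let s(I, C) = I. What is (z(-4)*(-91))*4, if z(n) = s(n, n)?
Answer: 1456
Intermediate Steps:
z(n) = n
(z(-4)*(-91))*4 = -4*(-91)*4 = 364*4 = 1456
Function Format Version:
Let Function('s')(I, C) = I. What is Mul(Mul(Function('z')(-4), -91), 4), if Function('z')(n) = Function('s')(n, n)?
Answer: 1456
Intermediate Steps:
Function('z')(n) = n
Mul(Mul(Function('z')(-4), -91), 4) = Mul(Mul(-4, -91), 4) = Mul(364, 4) = 1456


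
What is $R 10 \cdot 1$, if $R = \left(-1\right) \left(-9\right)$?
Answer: $90$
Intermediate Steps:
$R = 9$
$R 10 \cdot 1 = 9 \cdot 10 \cdot 1 = 90 \cdot 1 = 90$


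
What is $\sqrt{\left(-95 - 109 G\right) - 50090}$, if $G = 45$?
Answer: $i \sqrt{55090} \approx 234.71 i$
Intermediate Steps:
$\sqrt{\left(-95 - 109 G\right) - 50090} = \sqrt{\left(-95 - 4905\right) - 50090} = \sqrt{-5000 - 50090} = \sqrt{-55090} = i \sqrt{55090}$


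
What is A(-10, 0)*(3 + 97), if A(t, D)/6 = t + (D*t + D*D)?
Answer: -6000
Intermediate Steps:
A(t, D) = 6*t + 6*D**2 + 6*D*t (A(t, D) = 6*(t + (D*t + D*D)) = 6*(t + (D*t + D**2)) = 6*(t + (D**2 + D*t)) = 6*(t + D**2 + D*t) = 6*t + 6*D**2 + 6*D*t)
A(-10, 0)*(3 + 97) = (6*(-10) + 6*0**2 + 6*0*(-10))*(3 + 97) = (-60 + 6*0 + 0)*100 = (-60 + 0 + 0)*100 = -60*100 = -6000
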